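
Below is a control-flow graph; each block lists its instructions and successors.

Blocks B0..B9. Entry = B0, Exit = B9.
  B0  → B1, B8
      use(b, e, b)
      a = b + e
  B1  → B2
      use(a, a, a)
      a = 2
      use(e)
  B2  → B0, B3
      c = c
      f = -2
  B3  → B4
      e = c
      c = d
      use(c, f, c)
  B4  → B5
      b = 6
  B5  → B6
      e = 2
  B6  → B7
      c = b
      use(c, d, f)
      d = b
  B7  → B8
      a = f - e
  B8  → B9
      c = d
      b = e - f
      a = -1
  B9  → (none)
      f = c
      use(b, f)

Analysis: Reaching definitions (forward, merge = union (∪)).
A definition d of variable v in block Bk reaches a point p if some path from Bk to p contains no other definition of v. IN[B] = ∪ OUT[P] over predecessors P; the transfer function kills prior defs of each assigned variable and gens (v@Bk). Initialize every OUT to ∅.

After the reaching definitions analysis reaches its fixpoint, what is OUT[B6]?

Answer: {a@B1, b@B4, c@B6, d@B6, e@B5, f@B2}

Working:
Per-block solution:
  B0:  IN={a@B1, c@B2, f@B2}  OUT={a@B0, c@B2, f@B2}
  B1:  IN={a@B0, c@B2, f@B2}  OUT={a@B1, c@B2, f@B2}
  B2:  IN={a@B1, c@B2, f@B2}  OUT={a@B1, c@B2, f@B2}
  B3:  IN={a@B1, c@B2, f@B2}  OUT={a@B1, c@B3, e@B3, f@B2}
  B4:  IN={a@B1, c@B3, e@B3, f@B2}  OUT={a@B1, b@B4, c@B3, e@B3, f@B2}
  B5:  IN={a@B1, b@B4, c@B3, e@B3, f@B2}  OUT={a@B1, b@B4, c@B3, e@B5, f@B2}
  B6:  IN={a@B1, b@B4, c@B3, e@B5, f@B2}  OUT={a@B1, b@B4, c@B6, d@B6, e@B5, f@B2}
  B7:  IN={a@B1, b@B4, c@B6, d@B6, e@B5, f@B2}  OUT={a@B7, b@B4, c@B6, d@B6, e@B5, f@B2}
  B8:  IN={a@B0, a@B7, b@B4, c@B2, c@B6, d@B6, e@B5, f@B2}  OUT={a@B8, b@B8, c@B8, d@B6, e@B5, f@B2}
  B9:  IN={a@B8, b@B8, c@B8, d@B6, e@B5, f@B2}  OUT={a@B8, b@B8, c@B8, d@B6, e@B5, f@B9}

Merge at B6: IN[B6] = OUT[B5] = {a@B1, b@B4, c@B3, e@B5, f@B2}
Applying B6's transfer function to that IN value gives OUT[B6] (row B6 above).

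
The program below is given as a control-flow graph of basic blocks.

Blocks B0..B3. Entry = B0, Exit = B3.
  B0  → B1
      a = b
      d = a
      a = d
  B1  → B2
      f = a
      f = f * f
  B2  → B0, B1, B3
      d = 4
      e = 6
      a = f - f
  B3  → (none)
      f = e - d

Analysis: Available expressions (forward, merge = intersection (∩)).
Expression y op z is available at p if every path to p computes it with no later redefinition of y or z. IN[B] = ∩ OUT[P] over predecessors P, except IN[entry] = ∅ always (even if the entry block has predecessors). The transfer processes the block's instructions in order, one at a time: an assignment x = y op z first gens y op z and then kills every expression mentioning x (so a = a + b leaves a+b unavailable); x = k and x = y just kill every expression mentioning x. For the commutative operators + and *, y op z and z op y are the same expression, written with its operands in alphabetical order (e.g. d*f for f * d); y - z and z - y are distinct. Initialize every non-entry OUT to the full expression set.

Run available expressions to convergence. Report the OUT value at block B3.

Answer: {e-d}

Working:
Per-block solution:
  B0:  IN={}  OUT={}
  B1:  IN={}  OUT={}
  B2:  IN={}  OUT={f-f}
  B3:  IN={f-f}  OUT={e-d}

Merge at B3: IN[B3] = OUT[B2] = {f-f}
Applying B3's transfer function to that IN value gives OUT[B3] (row B3 above).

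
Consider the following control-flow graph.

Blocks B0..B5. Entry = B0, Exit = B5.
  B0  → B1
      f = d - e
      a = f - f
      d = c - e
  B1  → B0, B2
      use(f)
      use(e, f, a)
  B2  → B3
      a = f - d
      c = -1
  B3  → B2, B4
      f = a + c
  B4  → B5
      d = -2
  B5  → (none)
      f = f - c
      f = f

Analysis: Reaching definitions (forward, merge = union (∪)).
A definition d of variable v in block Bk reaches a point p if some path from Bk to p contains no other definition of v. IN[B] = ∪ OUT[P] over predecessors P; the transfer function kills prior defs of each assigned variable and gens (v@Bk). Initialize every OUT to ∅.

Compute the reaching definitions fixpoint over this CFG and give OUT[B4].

Answer: {a@B2, c@B2, d@B4, f@B3}

Derivation:
Fixpoint table:
  B0: | IN={a@B0, d@B0, f@B0} | OUT={a@B0, d@B0, f@B0}
  B1: | IN={a@B0, d@B0, f@B0} | OUT={a@B0, d@B0, f@B0}
  B2: | IN={a@B0, a@B2, c@B2, d@B0, f@B0, f@B3} | OUT={a@B2, c@B2, d@B0, f@B0, f@B3}
  B3: | IN={a@B2, c@B2, d@B0, f@B0, f@B3} | OUT={a@B2, c@B2, d@B0, f@B3}
  B4: | IN={a@B2, c@B2, d@B0, f@B3} | OUT={a@B2, c@B2, d@B4, f@B3}
  B5: | IN={a@B2, c@B2, d@B4, f@B3} | OUT={a@B2, c@B2, d@B4, f@B5}

Merge at B4: IN[B4] = OUT[B3] = {a@B2, c@B2, d@B0, f@B3}
Applying B4's transfer function to that IN value gives OUT[B4] (row B4 above).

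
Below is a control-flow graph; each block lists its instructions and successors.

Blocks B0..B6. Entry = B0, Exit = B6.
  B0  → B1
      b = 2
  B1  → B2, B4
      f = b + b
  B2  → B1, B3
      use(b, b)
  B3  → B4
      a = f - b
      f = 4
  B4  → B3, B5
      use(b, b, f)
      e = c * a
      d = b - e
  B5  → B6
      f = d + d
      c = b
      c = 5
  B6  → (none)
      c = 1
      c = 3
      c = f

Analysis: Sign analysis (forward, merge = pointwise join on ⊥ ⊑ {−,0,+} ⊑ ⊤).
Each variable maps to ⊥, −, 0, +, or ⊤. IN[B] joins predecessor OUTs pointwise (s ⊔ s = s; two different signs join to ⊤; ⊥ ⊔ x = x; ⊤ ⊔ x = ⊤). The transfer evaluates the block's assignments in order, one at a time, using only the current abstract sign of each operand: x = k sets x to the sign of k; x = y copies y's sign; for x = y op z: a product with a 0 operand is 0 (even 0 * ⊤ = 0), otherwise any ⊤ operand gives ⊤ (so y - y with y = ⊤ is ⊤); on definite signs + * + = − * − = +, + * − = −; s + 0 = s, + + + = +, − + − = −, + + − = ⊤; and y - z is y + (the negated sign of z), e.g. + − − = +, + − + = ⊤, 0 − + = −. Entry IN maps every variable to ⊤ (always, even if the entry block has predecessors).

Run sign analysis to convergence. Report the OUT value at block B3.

Per-block solution:
  B0:  IN=(all ⊤)  OUT={b:+; rest ⊤}
  B1:  IN={b:+; rest ⊤}  OUT={b:+, f:+; rest ⊤}
  B2:  IN={b:+, f:+; rest ⊤}  OUT={b:+, f:+; rest ⊤}
  B3:  IN={b:+, f:+; rest ⊤}  OUT={b:+, f:+; rest ⊤}
  B4:  IN={b:+, f:+; rest ⊤}  OUT={b:+, f:+; rest ⊤}
  B5:  IN={b:+, f:+; rest ⊤}  OUT={b:+, c:+; rest ⊤}
  B6:  IN={b:+, c:+; rest ⊤}  OUT={b:+; rest ⊤}

Merge at B3: IN[B3] = OUT[B2] ⊔ OUT[B4] = {a: ⊤, b: +, c: ⊤, d: ⊤, e: ⊤, f: +}
Applying B3's transfer function to that IN value gives OUT[B3] (row B3 above).

Answer: {a: ⊤, b: +, c: ⊤, d: ⊤, e: ⊤, f: +}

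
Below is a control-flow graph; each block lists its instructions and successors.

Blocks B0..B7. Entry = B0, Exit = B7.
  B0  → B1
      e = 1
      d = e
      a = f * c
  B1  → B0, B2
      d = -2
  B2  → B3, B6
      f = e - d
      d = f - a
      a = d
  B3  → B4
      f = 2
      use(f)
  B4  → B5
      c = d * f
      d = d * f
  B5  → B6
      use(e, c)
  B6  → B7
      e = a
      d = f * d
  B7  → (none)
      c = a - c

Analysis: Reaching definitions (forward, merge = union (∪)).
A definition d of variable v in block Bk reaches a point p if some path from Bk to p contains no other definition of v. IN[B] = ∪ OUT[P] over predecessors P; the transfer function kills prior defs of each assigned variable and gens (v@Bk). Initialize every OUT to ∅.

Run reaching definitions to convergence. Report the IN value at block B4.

Fixpoint table:
  B0:  IN={a@B0, d@B1, e@B0}  OUT={a@B0, d@B0, e@B0}
  B1:  IN={a@B0, d@B0, e@B0}  OUT={a@B0, d@B1, e@B0}
  B2:  IN={a@B0, d@B1, e@B0}  OUT={a@B2, d@B2, e@B0, f@B2}
  B3:  IN={a@B2, d@B2, e@B0, f@B2}  OUT={a@B2, d@B2, e@B0, f@B3}
  B4:  IN={a@B2, d@B2, e@B0, f@B3}  OUT={a@B2, c@B4, d@B4, e@B0, f@B3}
  B5:  IN={a@B2, c@B4, d@B4, e@B0, f@B3}  OUT={a@B2, c@B4, d@B4, e@B0, f@B3}
  B6:  IN={a@B2, c@B4, d@B2, d@B4, e@B0, f@B2, f@B3}  OUT={a@B2, c@B4, d@B6, e@B6, f@B2, f@B3}
  B7:  IN={a@B2, c@B4, d@B6, e@B6, f@B2, f@B3}  OUT={a@B2, c@B7, d@B6, e@B6, f@B2, f@B3}

Merge at B4: IN[B4] = OUT[B3] = {a@B2, d@B2, e@B0, f@B3}

Answer: {a@B2, d@B2, e@B0, f@B3}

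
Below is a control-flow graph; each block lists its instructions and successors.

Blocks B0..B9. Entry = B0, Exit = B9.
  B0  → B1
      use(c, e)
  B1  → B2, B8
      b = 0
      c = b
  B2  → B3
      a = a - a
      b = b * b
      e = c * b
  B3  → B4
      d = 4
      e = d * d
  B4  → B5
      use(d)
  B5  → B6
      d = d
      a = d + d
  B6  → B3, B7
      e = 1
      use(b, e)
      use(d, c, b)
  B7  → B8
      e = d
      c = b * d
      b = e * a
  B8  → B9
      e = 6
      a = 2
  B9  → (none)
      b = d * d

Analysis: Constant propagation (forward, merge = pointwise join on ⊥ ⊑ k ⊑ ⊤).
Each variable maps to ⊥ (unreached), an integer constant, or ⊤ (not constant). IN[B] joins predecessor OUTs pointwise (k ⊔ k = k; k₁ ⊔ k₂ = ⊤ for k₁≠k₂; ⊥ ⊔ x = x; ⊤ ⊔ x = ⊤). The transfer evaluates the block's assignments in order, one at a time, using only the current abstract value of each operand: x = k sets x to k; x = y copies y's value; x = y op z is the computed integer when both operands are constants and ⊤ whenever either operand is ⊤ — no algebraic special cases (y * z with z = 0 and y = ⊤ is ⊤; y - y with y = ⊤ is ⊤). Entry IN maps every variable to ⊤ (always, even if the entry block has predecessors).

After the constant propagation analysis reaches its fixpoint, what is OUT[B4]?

Answer: {a: ⊤, b: 0, c: 0, d: 4, e: 16, f: ⊤}

Trace:
Per-block solution:
  B0: | IN=(all ⊤) | OUT=(all ⊤)
  B1: | IN=(all ⊤) | OUT={b:0, c:0; rest ⊤}
  B2: | IN={b:0, c:0; rest ⊤} | OUT={b:0, c:0, e:0; rest ⊤}
  B3: | IN={b:0, c:0; rest ⊤} | OUT={b:0, c:0, d:4, e:16; rest ⊤}
  B4: | IN={b:0, c:0, d:4, e:16; rest ⊤} | OUT={b:0, c:0, d:4, e:16; rest ⊤}
  B5: | IN={b:0, c:0, d:4, e:16; rest ⊤} | OUT={a:8, b:0, c:0, d:4, e:16; rest ⊤}
  B6: | IN={a:8, b:0, c:0, d:4, e:16; rest ⊤} | OUT={a:8, b:0, c:0, d:4, e:1; rest ⊤}
  B7: | IN={a:8, b:0, c:0, d:4, e:1; rest ⊤} | OUT={a:8, b:32, c:0, d:4, e:4; rest ⊤}
  B8: | IN={c:0; rest ⊤} | OUT={a:2, c:0, e:6; rest ⊤}
  B9: | IN={a:2, c:0, e:6; rest ⊤} | OUT={a:2, c:0, e:6; rest ⊤}

Merge at B4: IN[B4] = OUT[B3] = {a: ⊤, b: 0, c: 0, d: 4, e: 16, f: ⊤}
Applying B4's transfer function to that IN value gives OUT[B4] (row B4 above).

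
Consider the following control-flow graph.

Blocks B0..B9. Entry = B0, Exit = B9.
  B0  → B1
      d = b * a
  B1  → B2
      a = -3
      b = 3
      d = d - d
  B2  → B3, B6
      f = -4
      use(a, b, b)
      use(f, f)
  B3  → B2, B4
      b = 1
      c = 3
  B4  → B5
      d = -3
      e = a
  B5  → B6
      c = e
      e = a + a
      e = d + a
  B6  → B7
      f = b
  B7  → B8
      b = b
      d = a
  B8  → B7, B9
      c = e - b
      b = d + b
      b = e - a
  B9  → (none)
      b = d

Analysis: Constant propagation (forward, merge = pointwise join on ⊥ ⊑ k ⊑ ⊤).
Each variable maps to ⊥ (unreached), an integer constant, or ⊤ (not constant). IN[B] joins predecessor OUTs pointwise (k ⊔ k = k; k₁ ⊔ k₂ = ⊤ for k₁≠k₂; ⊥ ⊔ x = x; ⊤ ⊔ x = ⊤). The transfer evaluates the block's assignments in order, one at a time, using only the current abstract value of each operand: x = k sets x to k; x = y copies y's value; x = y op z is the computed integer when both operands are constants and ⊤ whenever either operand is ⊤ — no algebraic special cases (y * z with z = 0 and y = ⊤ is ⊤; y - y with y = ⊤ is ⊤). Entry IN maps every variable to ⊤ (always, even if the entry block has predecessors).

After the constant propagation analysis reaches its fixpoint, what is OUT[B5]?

Answer: {a: -3, b: 1, c: -3, d: -3, e: -6, f: -4}

Trace:
Converged values:
  B0:   IN=(all ⊤)   OUT=(all ⊤)
  B1:   IN=(all ⊤)   OUT={a:-3, b:3; rest ⊤}
  B2:   IN={a:-3; rest ⊤}   OUT={a:-3, f:-4; rest ⊤}
  B3:   IN={a:-3, f:-4; rest ⊤}   OUT={a:-3, b:1, c:3, f:-4; rest ⊤}
  B4:   IN={a:-3, b:1, c:3, f:-4; rest ⊤}   OUT={a:-3, b:1, c:3, d:-3, e:-3, f:-4; rest ⊤}
  B5:   IN={a:-3, b:1, c:3, d:-3, e:-3, f:-4; rest ⊤}   OUT={a:-3, b:1, c:-3, d:-3, e:-6, f:-4; rest ⊤}
  B6:   IN={a:-3, f:-4; rest ⊤}   OUT={a:-3; rest ⊤}
  B7:   IN={a:-3; rest ⊤}   OUT={a:-3, d:-3; rest ⊤}
  B8:   IN={a:-3, d:-3; rest ⊤}   OUT={a:-3, d:-3; rest ⊤}
  B9:   IN={a:-3, d:-3; rest ⊤}   OUT={a:-3, b:-3, d:-3; rest ⊤}

Merge at B5: IN[B5] = OUT[B4] = {a: -3, b: 1, c: 3, d: -3, e: -3, f: -4}
Applying B5's transfer function to that IN value gives OUT[B5] (row B5 above).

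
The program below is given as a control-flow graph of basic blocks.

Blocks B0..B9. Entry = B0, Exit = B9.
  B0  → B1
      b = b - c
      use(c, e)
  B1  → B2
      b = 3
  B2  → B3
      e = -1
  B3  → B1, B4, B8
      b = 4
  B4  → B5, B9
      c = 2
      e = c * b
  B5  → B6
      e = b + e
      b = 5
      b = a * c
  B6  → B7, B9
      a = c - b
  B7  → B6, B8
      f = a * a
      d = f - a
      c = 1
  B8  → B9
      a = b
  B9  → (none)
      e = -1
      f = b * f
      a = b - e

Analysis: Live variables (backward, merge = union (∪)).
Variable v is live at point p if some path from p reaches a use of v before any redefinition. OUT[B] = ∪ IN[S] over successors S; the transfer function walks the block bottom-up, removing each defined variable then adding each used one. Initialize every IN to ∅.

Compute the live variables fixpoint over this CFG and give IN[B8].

Converged values:
  B0:   IN={a, b, c, e, f}   OUT={a, f}
  B1:   IN={a, f}   OUT={a, f}
  B2:   IN={a, f}   OUT={a, f}
  B3:   IN={a, f}   OUT={a, b, f}
  B4:   IN={a, b, f}   OUT={a, b, c, e, f}
  B5:   IN={a, b, c, e, f}   OUT={b, c, f}
  B6:   IN={b, c, f}   OUT={a, b, f}
  B7:   IN={a, b}   OUT={b, c, f}
  B8:   IN={b, f}   OUT={b, f}
  B9:   IN={b, f}   OUT={}

Merge at B8: OUT[B8] = IN[B9] = {b, f}
Applying B8's transfer function to that OUT value gives IN[B8] (row B8 above).

Answer: {b, f}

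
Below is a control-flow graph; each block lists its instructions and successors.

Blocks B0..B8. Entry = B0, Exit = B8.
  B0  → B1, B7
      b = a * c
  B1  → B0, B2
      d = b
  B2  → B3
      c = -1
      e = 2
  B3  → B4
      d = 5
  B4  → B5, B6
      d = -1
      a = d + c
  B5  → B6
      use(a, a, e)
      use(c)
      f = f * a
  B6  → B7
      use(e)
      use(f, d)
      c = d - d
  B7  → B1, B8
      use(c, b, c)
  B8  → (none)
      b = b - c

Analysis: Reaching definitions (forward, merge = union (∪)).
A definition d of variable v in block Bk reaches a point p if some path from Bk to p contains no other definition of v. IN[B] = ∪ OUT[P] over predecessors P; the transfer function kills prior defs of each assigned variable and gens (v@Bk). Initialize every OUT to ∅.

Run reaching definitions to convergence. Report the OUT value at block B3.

Answer: {a@B4, b@B0, c@B2, d@B3, e@B2, f@B5}

Trace:
Per-block solution:
  B0:   IN={a@B4, b@B0, c@B6, d@B1, e@B2, f@B5}   OUT={a@B4, b@B0, c@B6, d@B1, e@B2, f@B5}
  B1:   IN={a@B4, b@B0, c@B6, d@B1, d@B4, e@B2, f@B5}   OUT={a@B4, b@B0, c@B6, d@B1, e@B2, f@B5}
  B2:   IN={a@B4, b@B0, c@B6, d@B1, e@B2, f@B5}   OUT={a@B4, b@B0, c@B2, d@B1, e@B2, f@B5}
  B3:   IN={a@B4, b@B0, c@B2, d@B1, e@B2, f@B5}   OUT={a@B4, b@B0, c@B2, d@B3, e@B2, f@B5}
  B4:   IN={a@B4, b@B0, c@B2, d@B3, e@B2, f@B5}   OUT={a@B4, b@B0, c@B2, d@B4, e@B2, f@B5}
  B5:   IN={a@B4, b@B0, c@B2, d@B4, e@B2, f@B5}   OUT={a@B4, b@B0, c@B2, d@B4, e@B2, f@B5}
  B6:   IN={a@B4, b@B0, c@B2, d@B4, e@B2, f@B5}   OUT={a@B4, b@B0, c@B6, d@B4, e@B2, f@B5}
  B7:   IN={a@B4, b@B0, c@B6, d@B1, d@B4, e@B2, f@B5}   OUT={a@B4, b@B0, c@B6, d@B1, d@B4, e@B2, f@B5}
  B8:   IN={a@B4, b@B0, c@B6, d@B1, d@B4, e@B2, f@B5}   OUT={a@B4, b@B8, c@B6, d@B1, d@B4, e@B2, f@B5}

Merge at B3: IN[B3] = OUT[B2] = {a@B4, b@B0, c@B2, d@B1, e@B2, f@B5}
Applying B3's transfer function to that IN value gives OUT[B3] (row B3 above).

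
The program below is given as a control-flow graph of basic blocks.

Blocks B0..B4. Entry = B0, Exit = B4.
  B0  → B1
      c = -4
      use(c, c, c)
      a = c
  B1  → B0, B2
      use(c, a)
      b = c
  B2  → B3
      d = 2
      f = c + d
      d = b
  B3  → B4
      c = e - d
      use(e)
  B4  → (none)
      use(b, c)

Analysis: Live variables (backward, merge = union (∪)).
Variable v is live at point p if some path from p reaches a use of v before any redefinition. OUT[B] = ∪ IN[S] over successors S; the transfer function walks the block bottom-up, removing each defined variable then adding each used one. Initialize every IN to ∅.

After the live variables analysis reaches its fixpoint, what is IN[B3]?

Converged values:
  B0:  IN={e}  OUT={a, c, e}
  B1:  IN={a, c, e}  OUT={b, c, e}
  B2:  IN={b, c, e}  OUT={b, d, e}
  B3:  IN={b, d, e}  OUT={b, c}
  B4:  IN={b, c}  OUT={}

Merge at B3: OUT[B3] = IN[B4] = {b, c}
Applying B3's transfer function to that OUT value gives IN[B3] (row B3 above).

Answer: {b, d, e}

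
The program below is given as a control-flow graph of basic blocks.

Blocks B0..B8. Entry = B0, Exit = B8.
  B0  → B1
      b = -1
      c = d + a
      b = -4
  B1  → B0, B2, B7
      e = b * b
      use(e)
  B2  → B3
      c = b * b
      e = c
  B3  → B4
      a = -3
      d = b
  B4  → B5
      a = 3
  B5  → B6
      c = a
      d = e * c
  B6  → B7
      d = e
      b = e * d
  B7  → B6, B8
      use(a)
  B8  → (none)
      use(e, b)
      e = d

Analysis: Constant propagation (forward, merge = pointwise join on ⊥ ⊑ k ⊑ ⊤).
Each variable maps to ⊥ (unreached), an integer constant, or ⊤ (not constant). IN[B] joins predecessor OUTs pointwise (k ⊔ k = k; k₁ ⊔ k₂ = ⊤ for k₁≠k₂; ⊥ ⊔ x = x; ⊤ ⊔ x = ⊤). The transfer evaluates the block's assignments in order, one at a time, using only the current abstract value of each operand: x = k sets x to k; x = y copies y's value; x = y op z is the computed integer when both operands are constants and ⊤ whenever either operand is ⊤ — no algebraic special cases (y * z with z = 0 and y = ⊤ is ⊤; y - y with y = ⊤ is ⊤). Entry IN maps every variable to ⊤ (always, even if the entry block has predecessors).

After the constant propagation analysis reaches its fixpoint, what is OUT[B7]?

Answer: {a: ⊤, b: ⊤, c: ⊤, d: ⊤, e: 16, f: ⊤}

Working:
Converged values:
  B0: | IN=(all ⊤) | OUT={b:-4; rest ⊤}
  B1: | IN={b:-4; rest ⊤} | OUT={b:-4, e:16; rest ⊤}
  B2: | IN={b:-4, e:16; rest ⊤} | OUT={b:-4, c:16, e:16; rest ⊤}
  B3: | IN={b:-4, c:16, e:16; rest ⊤} | OUT={a:-3, b:-4, c:16, d:-4, e:16; rest ⊤}
  B4: | IN={a:-3, b:-4, c:16, d:-4, e:16; rest ⊤} | OUT={a:3, b:-4, c:16, d:-4, e:16; rest ⊤}
  B5: | IN={a:3, b:-4, c:16, d:-4, e:16; rest ⊤} | OUT={a:3, b:-4, c:3, d:48, e:16; rest ⊤}
  B6: | IN={e:16; rest ⊤} | OUT={b:256, d:16, e:16; rest ⊤}
  B7: | IN={e:16; rest ⊤} | OUT={e:16; rest ⊤}
  B8: | IN={e:16; rest ⊤} | OUT=(all ⊤)

Merge at B7: IN[B7] = OUT[B1] ⊔ OUT[B6] = {a: ⊤, b: ⊤, c: ⊤, d: ⊤, e: 16, f: ⊤}
Applying B7's transfer function to that IN value gives OUT[B7] (row B7 above).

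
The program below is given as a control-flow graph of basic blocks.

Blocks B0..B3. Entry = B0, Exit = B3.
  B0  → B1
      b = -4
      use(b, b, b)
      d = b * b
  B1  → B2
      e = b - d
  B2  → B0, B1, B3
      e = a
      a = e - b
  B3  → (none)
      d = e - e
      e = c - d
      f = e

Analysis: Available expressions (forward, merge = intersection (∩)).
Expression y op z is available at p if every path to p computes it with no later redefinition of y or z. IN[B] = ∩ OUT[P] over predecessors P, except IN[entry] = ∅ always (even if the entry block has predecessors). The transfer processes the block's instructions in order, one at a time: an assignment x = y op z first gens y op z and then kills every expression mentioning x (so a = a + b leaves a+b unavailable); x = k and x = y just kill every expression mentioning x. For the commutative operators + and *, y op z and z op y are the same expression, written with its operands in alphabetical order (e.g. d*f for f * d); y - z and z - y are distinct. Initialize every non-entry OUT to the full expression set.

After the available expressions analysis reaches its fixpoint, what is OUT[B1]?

Answer: {b*b, b-d}

Working:
Fixpoint table:
  B0:  IN={}  OUT={b*b}
  B1:  IN={b*b}  OUT={b*b, b-d}
  B2:  IN={b*b, b-d}  OUT={b*b, b-d, e-b}
  B3:  IN={b*b, b-d, e-b}  OUT={b*b, c-d}

Merge at B1: IN[B1] = OUT[B0] ∩ OUT[B2] = {b*b}
Applying B1's transfer function to that IN value gives OUT[B1] (row B1 above).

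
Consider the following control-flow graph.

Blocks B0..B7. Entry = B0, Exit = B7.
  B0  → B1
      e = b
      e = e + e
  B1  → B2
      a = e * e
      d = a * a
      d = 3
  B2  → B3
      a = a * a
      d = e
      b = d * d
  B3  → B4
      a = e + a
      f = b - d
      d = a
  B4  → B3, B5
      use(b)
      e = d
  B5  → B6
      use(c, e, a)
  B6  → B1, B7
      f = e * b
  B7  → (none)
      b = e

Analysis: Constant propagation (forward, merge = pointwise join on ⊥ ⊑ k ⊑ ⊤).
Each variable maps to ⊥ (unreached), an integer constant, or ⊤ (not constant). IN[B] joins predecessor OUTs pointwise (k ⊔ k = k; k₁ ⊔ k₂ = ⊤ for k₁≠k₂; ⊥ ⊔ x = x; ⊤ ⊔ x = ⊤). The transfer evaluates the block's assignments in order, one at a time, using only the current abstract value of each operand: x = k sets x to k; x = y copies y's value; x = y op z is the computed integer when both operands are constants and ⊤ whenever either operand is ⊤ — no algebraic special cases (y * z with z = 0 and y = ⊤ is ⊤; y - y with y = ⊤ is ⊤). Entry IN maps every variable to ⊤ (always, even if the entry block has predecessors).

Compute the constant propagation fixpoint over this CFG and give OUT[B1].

Answer: {a: ⊤, b: ⊤, c: ⊤, d: 3, e: ⊤, f: ⊤}

Working:
Fixpoint table:
  B0:  IN=(all ⊤)  OUT=(all ⊤)
  B1:  IN=(all ⊤)  OUT={d:3; rest ⊤}
  B2:  IN={d:3; rest ⊤}  OUT=(all ⊤)
  B3:  IN=(all ⊤)  OUT=(all ⊤)
  B4:  IN=(all ⊤)  OUT=(all ⊤)
  B5:  IN=(all ⊤)  OUT=(all ⊤)
  B6:  IN=(all ⊤)  OUT=(all ⊤)
  B7:  IN=(all ⊤)  OUT=(all ⊤)

Merge at B1: IN[B1] = OUT[B0] ⊔ OUT[B6] = {a: ⊤, b: ⊤, c: ⊤, d: ⊤, e: ⊤, f: ⊤}
Applying B1's transfer function to that IN value gives OUT[B1] (row B1 above).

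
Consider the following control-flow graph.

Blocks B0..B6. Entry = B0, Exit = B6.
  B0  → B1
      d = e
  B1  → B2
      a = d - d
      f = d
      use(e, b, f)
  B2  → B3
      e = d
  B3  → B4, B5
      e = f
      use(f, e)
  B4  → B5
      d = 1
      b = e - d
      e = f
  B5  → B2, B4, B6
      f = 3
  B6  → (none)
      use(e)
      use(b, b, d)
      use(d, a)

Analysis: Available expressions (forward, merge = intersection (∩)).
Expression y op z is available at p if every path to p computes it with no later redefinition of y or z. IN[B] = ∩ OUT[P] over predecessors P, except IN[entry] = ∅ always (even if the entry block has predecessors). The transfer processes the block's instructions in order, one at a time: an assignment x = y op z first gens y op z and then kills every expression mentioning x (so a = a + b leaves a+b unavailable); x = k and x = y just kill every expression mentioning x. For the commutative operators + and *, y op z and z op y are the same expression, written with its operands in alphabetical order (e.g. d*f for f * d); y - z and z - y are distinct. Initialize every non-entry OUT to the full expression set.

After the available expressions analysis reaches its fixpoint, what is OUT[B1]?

Converged values:
  B0:  IN={}  OUT={}
  B1:  IN={}  OUT={d-d}
  B2:  IN={}  OUT={}
  B3:  IN={}  OUT={}
  B4:  IN={}  OUT={}
  B5:  IN={}  OUT={}
  B6:  IN={}  OUT={}

Merge at B1: IN[B1] = OUT[B0] = {}
Applying B1's transfer function to that IN value gives OUT[B1] (row B1 above).

Answer: {d-d}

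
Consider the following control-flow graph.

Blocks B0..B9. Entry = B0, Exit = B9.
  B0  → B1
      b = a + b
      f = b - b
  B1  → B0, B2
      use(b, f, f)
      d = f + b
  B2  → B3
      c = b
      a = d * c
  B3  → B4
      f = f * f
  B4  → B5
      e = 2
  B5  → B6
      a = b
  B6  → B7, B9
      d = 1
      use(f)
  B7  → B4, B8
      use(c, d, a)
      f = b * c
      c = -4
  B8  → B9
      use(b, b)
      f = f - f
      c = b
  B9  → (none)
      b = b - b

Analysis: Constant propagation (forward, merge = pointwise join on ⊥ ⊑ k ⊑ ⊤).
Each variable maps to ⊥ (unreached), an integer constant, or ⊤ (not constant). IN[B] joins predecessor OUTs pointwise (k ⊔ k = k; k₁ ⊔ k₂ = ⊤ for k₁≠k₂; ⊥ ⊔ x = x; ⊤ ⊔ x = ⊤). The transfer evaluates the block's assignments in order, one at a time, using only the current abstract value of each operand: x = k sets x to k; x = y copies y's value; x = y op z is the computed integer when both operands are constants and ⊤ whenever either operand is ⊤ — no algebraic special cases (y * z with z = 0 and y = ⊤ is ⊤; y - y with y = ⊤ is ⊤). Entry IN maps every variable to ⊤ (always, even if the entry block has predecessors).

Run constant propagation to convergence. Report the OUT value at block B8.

Converged values:
  B0:   IN=(all ⊤)   OUT=(all ⊤)
  B1:   IN=(all ⊤)   OUT=(all ⊤)
  B2:   IN=(all ⊤)   OUT=(all ⊤)
  B3:   IN=(all ⊤)   OUT=(all ⊤)
  B4:   IN=(all ⊤)   OUT={e:2; rest ⊤}
  B5:   IN={e:2; rest ⊤}   OUT={e:2; rest ⊤}
  B6:   IN={e:2; rest ⊤}   OUT={d:1, e:2; rest ⊤}
  B7:   IN={d:1, e:2; rest ⊤}   OUT={c:-4, d:1, e:2; rest ⊤}
  B8:   IN={c:-4, d:1, e:2; rest ⊤}   OUT={d:1, e:2; rest ⊤}
  B9:   IN={d:1, e:2; rest ⊤}   OUT={d:1, e:2; rest ⊤}

Merge at B8: IN[B8] = OUT[B7] = {a: ⊤, b: ⊤, c: -4, d: 1, e: 2, f: ⊤}
Applying B8's transfer function to that IN value gives OUT[B8] (row B8 above).

Answer: {a: ⊤, b: ⊤, c: ⊤, d: 1, e: 2, f: ⊤}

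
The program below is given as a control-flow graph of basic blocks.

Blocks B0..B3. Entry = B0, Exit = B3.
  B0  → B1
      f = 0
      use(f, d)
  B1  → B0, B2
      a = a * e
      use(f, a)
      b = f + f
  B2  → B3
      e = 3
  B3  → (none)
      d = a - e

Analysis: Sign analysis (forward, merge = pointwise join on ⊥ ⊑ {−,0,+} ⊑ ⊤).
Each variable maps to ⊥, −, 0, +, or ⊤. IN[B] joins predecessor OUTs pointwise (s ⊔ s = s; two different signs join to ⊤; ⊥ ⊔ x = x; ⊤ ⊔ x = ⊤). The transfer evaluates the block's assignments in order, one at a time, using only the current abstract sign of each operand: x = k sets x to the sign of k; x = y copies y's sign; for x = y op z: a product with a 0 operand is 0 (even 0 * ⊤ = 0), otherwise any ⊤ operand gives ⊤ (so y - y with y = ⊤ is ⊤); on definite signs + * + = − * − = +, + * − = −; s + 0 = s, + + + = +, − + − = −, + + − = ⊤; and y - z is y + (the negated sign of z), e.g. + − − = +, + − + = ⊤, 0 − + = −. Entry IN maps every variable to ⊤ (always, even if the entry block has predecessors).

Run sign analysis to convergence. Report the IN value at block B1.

Converged values:
  B0:   IN=(all ⊤)   OUT={f:0; rest ⊤}
  B1:   IN={f:0; rest ⊤}   OUT={b:0, f:0; rest ⊤}
  B2:   IN={b:0, f:0; rest ⊤}   OUT={b:0, e:+, f:0; rest ⊤}
  B3:   IN={b:0, e:+, f:0; rest ⊤}   OUT={b:0, e:+, f:0; rest ⊤}

Merge at B1: IN[B1] = OUT[B0] = {a: ⊤, b: ⊤, c: ⊤, d: ⊤, e: ⊤, f: 0}

Answer: {a: ⊤, b: ⊤, c: ⊤, d: ⊤, e: ⊤, f: 0}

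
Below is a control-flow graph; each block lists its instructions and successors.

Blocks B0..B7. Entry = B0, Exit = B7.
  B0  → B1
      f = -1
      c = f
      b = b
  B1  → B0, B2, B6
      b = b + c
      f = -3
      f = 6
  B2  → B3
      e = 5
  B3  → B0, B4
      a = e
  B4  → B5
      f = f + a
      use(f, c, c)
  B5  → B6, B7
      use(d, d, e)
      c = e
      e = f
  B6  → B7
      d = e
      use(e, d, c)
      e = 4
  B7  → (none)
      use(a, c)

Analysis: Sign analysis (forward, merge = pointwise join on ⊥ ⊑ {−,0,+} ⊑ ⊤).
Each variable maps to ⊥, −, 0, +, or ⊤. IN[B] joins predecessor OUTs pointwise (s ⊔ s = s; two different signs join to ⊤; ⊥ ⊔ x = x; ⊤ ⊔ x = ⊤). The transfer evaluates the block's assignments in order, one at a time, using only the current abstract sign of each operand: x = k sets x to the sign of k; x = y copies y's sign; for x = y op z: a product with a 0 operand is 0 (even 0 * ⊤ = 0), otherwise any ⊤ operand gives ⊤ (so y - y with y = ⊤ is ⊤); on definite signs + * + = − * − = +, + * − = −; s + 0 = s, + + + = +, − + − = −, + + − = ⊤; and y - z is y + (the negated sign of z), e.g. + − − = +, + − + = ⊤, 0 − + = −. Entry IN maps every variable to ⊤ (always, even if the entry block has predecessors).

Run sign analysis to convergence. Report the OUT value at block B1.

Fixpoint table:
  B0:   IN=(all ⊤)   OUT={c:-, f:-; rest ⊤}
  B1:   IN={c:-, f:-; rest ⊤}   OUT={c:-, f:+; rest ⊤}
  B2:   IN={c:-, f:+; rest ⊤}   OUT={c:-, e:+, f:+; rest ⊤}
  B3:   IN={c:-, e:+, f:+; rest ⊤}   OUT={a:+, c:-, e:+, f:+; rest ⊤}
  B4:   IN={a:+, c:-, e:+, f:+; rest ⊤}   OUT={a:+, c:-, e:+, f:+; rest ⊤}
  B5:   IN={a:+, c:-, e:+, f:+; rest ⊤}   OUT={a:+, c:+, e:+, f:+; rest ⊤}
  B6:   IN={f:+; rest ⊤}   OUT={e:+, f:+; rest ⊤}
  B7:   IN={e:+, f:+; rest ⊤}   OUT={e:+, f:+; rest ⊤}

Merge at B1: IN[B1] = OUT[B0] = {a: ⊤, b: ⊤, c: -, d: ⊤, e: ⊤, f: -}
Applying B1's transfer function to that IN value gives OUT[B1] (row B1 above).

Answer: {a: ⊤, b: ⊤, c: -, d: ⊤, e: ⊤, f: +}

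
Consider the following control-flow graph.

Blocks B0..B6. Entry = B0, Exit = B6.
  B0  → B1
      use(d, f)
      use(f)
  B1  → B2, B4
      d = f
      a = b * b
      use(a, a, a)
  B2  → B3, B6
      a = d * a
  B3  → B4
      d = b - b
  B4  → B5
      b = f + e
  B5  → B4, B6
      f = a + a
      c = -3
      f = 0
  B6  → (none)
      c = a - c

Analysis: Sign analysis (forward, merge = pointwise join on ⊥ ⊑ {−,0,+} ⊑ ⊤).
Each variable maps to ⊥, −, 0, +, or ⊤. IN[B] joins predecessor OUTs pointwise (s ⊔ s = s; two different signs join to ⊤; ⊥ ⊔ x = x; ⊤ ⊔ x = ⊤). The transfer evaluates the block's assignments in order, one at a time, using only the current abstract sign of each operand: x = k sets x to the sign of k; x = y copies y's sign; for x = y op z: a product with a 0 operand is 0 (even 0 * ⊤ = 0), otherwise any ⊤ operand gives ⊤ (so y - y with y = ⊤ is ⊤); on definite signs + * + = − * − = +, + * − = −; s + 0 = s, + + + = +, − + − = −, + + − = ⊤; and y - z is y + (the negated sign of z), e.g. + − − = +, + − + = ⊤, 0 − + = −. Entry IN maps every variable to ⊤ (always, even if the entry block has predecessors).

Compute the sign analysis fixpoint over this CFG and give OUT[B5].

Converged values:
  B0:  IN=(all ⊤)  OUT=(all ⊤)
  B1:  IN=(all ⊤)  OUT=(all ⊤)
  B2:  IN=(all ⊤)  OUT=(all ⊤)
  B3:  IN=(all ⊤)  OUT=(all ⊤)
  B4:  IN=(all ⊤)  OUT=(all ⊤)
  B5:  IN=(all ⊤)  OUT={c:-, f:0; rest ⊤}
  B6:  IN=(all ⊤)  OUT=(all ⊤)

Merge at B5: IN[B5] = OUT[B4] = {a: ⊤, b: ⊤, c: ⊤, d: ⊤, e: ⊤, f: ⊤}
Applying B5's transfer function to that IN value gives OUT[B5] (row B5 above).

Answer: {a: ⊤, b: ⊤, c: -, d: ⊤, e: ⊤, f: 0}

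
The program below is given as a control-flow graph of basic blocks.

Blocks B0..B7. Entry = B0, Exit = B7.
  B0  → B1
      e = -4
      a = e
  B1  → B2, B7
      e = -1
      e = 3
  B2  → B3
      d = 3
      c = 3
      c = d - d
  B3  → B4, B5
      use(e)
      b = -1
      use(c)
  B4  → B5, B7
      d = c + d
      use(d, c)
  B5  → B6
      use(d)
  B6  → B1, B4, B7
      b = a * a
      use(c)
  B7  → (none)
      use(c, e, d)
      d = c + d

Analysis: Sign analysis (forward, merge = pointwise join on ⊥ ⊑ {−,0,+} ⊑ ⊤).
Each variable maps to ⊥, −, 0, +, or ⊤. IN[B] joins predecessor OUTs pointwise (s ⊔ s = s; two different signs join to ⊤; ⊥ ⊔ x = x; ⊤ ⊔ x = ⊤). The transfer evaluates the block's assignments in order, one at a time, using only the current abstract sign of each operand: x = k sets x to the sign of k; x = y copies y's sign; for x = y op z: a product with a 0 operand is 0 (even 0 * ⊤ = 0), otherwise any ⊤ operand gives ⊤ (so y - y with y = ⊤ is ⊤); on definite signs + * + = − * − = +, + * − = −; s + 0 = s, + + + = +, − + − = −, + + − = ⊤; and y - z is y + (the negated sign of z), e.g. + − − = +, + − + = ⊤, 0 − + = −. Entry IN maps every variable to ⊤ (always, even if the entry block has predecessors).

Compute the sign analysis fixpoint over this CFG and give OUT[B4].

Fixpoint table:
  B0: | IN=(all ⊤) | OUT={a:-, e:-; rest ⊤}
  B1: | IN={a:-; rest ⊤} | OUT={a:-, e:+; rest ⊤}
  B2: | IN={a:-, e:+; rest ⊤} | OUT={a:-, d:+, e:+; rest ⊤}
  B3: | IN={a:-, d:+, e:+; rest ⊤} | OUT={a:-, b:-, d:+, e:+; rest ⊤}
  B4: | IN={a:-, e:+; rest ⊤} | OUT={a:-, e:+; rest ⊤}
  B5: | IN={a:-, e:+; rest ⊤} | OUT={a:-, e:+; rest ⊤}
  B6: | IN={a:-, e:+; rest ⊤} | OUT={a:-, b:+, e:+; rest ⊤}
  B7: | IN={a:-, e:+; rest ⊤} | OUT={a:-, e:+; rest ⊤}

Merge at B4: IN[B4] = OUT[B3] ⊔ OUT[B6] = {a: -, b: ⊤, c: ⊤, d: ⊤, e: +, f: ⊤}
Applying B4's transfer function to that IN value gives OUT[B4] (row B4 above).

Answer: {a: -, b: ⊤, c: ⊤, d: ⊤, e: +, f: ⊤}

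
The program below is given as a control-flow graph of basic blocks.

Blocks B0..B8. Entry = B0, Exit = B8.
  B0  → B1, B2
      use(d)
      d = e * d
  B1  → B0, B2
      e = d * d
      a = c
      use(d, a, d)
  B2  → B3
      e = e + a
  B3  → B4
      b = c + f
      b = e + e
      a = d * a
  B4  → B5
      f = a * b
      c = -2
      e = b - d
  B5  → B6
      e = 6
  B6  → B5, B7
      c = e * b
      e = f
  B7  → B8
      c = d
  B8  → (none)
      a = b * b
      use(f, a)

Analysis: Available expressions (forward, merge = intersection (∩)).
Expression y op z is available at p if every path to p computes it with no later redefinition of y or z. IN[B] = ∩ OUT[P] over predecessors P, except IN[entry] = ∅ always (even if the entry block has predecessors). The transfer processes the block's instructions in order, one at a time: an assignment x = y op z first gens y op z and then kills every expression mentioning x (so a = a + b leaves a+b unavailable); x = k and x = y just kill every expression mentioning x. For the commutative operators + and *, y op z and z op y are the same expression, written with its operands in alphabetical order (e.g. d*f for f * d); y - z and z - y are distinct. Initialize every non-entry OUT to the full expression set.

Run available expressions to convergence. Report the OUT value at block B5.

Answer: {a*b, b-d}

Working:
Per-block solution:
  B0:   IN={}   OUT={}
  B1:   IN={}   OUT={d*d}
  B2:   IN={}   OUT={}
  B3:   IN={}   OUT={c+f, e+e}
  B4:   IN={c+f, e+e}   OUT={a*b, b-d}
  B5:   IN={a*b, b-d}   OUT={a*b, b-d}
  B6:   IN={a*b, b-d}   OUT={a*b, b-d}
  B7:   IN={a*b, b-d}   OUT={a*b, b-d}
  B8:   IN={a*b, b-d}   OUT={b*b, b-d}

Merge at B5: IN[B5] = OUT[B4] ∩ OUT[B6] = {a*b, b-d}
Applying B5's transfer function to that IN value gives OUT[B5] (row B5 above).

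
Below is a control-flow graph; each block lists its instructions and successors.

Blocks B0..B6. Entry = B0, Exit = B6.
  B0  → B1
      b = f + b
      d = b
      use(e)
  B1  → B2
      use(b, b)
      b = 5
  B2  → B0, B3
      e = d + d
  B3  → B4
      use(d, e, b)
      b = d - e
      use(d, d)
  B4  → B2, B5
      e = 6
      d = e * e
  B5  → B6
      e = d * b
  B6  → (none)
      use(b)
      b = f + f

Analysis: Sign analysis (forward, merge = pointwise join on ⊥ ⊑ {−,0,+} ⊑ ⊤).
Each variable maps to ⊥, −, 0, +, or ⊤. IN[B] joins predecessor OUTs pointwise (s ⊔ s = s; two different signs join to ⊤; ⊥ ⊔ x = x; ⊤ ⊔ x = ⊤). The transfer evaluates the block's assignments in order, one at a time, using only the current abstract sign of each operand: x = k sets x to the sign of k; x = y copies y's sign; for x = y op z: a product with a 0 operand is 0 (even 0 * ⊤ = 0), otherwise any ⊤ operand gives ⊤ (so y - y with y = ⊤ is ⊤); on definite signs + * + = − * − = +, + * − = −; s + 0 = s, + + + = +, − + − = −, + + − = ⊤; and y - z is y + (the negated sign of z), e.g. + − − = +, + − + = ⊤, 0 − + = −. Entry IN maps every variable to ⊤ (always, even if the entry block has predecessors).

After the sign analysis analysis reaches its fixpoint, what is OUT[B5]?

Fixpoint table:
  B0:   IN=(all ⊤)   OUT=(all ⊤)
  B1:   IN=(all ⊤)   OUT={b:+; rest ⊤}
  B2:   IN=(all ⊤)   OUT=(all ⊤)
  B3:   IN=(all ⊤)   OUT=(all ⊤)
  B4:   IN=(all ⊤)   OUT={d:+, e:+; rest ⊤}
  B5:   IN={d:+, e:+; rest ⊤}   OUT={d:+; rest ⊤}
  B6:   IN={d:+; rest ⊤}   OUT={d:+; rest ⊤}

Merge at B5: IN[B5] = OUT[B4] = {a: ⊤, b: ⊤, c: ⊤, d: +, e: +, f: ⊤}
Applying B5's transfer function to that IN value gives OUT[B5] (row B5 above).

Answer: {a: ⊤, b: ⊤, c: ⊤, d: +, e: ⊤, f: ⊤}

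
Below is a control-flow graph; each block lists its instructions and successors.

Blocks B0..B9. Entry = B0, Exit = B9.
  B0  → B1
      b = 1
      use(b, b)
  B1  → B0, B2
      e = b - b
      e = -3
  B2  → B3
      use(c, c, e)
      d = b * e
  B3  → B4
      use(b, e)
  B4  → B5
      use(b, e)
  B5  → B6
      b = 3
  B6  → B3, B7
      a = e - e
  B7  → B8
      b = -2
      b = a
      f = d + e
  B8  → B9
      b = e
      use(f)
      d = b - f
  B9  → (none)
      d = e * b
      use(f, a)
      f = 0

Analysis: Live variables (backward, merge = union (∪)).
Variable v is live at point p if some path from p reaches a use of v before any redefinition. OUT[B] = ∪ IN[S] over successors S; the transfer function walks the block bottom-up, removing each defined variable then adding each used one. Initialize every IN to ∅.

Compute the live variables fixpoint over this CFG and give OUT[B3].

Converged values:
  B0:   IN={c}   OUT={b, c}
  B1:   IN={b, c}   OUT={b, c, e}
  B2:   IN={b, c, e}   OUT={b, d, e}
  B3:   IN={b, d, e}   OUT={b, d, e}
  B4:   IN={b, d, e}   OUT={d, e}
  B5:   IN={d, e}   OUT={b, d, e}
  B6:   IN={b, d, e}   OUT={a, b, d, e}
  B7:   IN={a, d, e}   OUT={a, e, f}
  B8:   IN={a, e, f}   OUT={a, b, e, f}
  B9:   IN={a, b, e, f}   OUT={}

Merge at B3: OUT[B3] = IN[B4] = {b, d, e}

Answer: {b, d, e}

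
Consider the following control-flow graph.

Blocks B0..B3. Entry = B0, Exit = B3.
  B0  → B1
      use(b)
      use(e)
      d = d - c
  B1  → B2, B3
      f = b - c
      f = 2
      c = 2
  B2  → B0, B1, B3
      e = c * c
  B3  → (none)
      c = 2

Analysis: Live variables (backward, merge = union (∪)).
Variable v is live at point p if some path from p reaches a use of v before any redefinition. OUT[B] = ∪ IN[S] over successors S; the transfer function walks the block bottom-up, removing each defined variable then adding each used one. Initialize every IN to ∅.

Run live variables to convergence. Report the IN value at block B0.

Answer: {b, c, d, e}

Derivation:
Per-block solution:
  B0:  IN={b, c, d, e}  OUT={b, c, d}
  B1:  IN={b, c, d}  OUT={b, c, d}
  B2:  IN={b, c, d}  OUT={b, c, d, e}
  B3:  IN={}  OUT={}

Merge at B0: OUT[B0] = IN[B1] = {b, c, d}
Applying B0's transfer function to that OUT value gives IN[B0] (row B0 above).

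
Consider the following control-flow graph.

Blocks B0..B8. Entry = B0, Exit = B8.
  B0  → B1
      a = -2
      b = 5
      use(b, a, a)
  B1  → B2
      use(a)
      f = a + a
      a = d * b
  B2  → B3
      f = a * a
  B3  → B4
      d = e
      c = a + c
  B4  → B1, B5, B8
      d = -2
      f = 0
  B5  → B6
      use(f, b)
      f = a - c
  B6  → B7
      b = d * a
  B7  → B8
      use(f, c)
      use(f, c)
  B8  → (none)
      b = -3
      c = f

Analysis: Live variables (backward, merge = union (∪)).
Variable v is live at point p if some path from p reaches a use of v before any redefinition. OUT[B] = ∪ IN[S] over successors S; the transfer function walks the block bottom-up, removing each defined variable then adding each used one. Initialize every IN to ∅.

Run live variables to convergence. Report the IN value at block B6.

Fixpoint table:
  B0:  IN={c, d, e}  OUT={a, b, c, d, e}
  B1:  IN={a, b, c, d, e}  OUT={a, b, c, e}
  B2:  IN={a, b, c, e}  OUT={a, b, c, e}
  B3:  IN={a, b, c, e}  OUT={a, b, c, e}
  B4:  IN={a, b, c, e}  OUT={a, b, c, d, e, f}
  B5:  IN={a, b, c, d, f}  OUT={a, c, d, f}
  B6:  IN={a, c, d, f}  OUT={c, f}
  B7:  IN={c, f}  OUT={f}
  B8:  IN={f}  OUT={}

Merge at B6: OUT[B6] = IN[B7] = {c, f}
Applying B6's transfer function to that OUT value gives IN[B6] (row B6 above).

Answer: {a, c, d, f}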